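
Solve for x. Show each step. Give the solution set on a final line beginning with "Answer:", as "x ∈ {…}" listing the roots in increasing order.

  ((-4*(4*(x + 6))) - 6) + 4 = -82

Step 1. [((-4*(4*(x + 6))) - 6) + 4 = -82] 4 comes off first (subtract 4). So sub: (-4*(4*(x + 6))) - 6 = -86.
Step 2. [(-4*(4*(x + 6))) - 6 = -86] 6 comes off first (add 6), so sub: -4*(4*(x + 6)) = -80.
Step 3. [-4*(4*(x + 6)) = -80] divide by the outer -4. So div: 4*(x + 6) = 20.
Step 4. [4*(x + 6) = 20] divide by the outer 4 ⇒ div: x + 6 = 5.
Step 5. [x + 6 = 5] the outer +6 inverts by subtracting 6 ⇒ sub: x = -1.

Answer: x ∈ {-1}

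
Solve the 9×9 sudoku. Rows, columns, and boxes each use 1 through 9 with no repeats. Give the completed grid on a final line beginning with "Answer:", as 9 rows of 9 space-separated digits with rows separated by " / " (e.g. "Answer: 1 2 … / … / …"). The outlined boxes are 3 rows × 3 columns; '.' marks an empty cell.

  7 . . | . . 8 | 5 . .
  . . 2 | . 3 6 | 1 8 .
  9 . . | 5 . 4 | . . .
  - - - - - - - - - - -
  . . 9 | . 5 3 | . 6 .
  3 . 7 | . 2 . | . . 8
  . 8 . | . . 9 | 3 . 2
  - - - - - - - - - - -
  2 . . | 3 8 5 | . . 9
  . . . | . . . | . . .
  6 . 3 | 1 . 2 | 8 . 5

Step 1. [r8c6∈{7}] only 7 remains possible at r8c6 ⇒ r8c6=7.
Step 2. [r1c8∈{2,3,4,9}] in box 3, 9 fits only at r1c8. So r1c8=9.
Step 3. [r7c7∈{4,6,7}] 6 has one home in row 7: r7c7, so r7c7=6.
Step 4. [r8c1∈{1,4,5,8}] r8c1 is the only open cell in col 1 admitting 8. So r8c1=8.
Step 5. [r1c5∈{1}] nothing but 1 survives at r1c5. So r1c5=1.
Step 6. [r3c5∈{7}] r3c5 is down to just 7, so r3c5=7.
Step 7. [r4c7∈{4,7}] in col 7, 7 fits only at r4c7 ⇒ r4c7=7.
Step 8. [r6c4∈{4,6,7}] in row 6, 7 fits only at r6c4, so r6c4=7.
Step 9. [r4c2∈{1,2,4}] row 4 places 2 nowhere but r4c2. So r4c2=2.
Step 10. [r5c6∈{1}] nothing but 1 survives at r5c6. So r5c6=1.
Step 11. [r3c3∈{1,6,8}] across row 3, 8 lands solely at r3c3, so r3c3=8.
Step 12. [r3c2∈{1,3,6}] 1 has one home in row 3: r3c2. So r3c2=1.
Step 13. [r1c2∈{3,4,6}] in col 2, 3 fits only at r1c2. So r1c2=3.
Step 14. [r5c2∈{4,5,6}] 6 has one home in col 2: r5c2 ⇒ r5c2=6.
Step 15. [r5c4∈{4}] nothing but 4 survives at r5c4, so r5c4=4.
Step 16. [r8c7∈{2,4}] in col 7, 4 fits only at r8c7. So r8c7=4.
Step 17. [r6c8∈{1,4,5}] across col 8, 4 lands solely at r6c8, so r6c8=4.
Step 18. [r8c8∈{1,2,3}] row 8 places 2 nowhere but r8c8, so r8c8=2.
Step 19. [r7c8∈{1,7}] 1 has one home in col 8: r7c8. So r7c8=1.
Step 20. [r7c3∈{4}] r7c3 is down to just 4 ⇒ r7c3=4.
Step 21. [r2c2∈{4,5}] in col 2, 4 fits only at r2c2. So r2c2=4.
Step 22. [r8c4∈{6,9}] across col 4, 6 lands solely at r8c4 ⇒ r8c4=6.
Step 23. [r8c2∈{5,9}] across col 2, 5 lands solely at r8c2, so r8c2=5.
Step 24. [r3c9∈{3,6}] row 3 places 6 nowhere but r3c9 ⇒ r3c9=6.
Step 25. [r9c2∈{7,9}] r9c2 is the only open cell in col 2 admitting 9. So r9c2=9.
Step 26. [r6c3∈{1,5}] 5 has one home in col 3: r6c3. So r6c3=5.
Step 27. [r6c1∈{1}] r6c1's peers cover all but 1, so r6c1=1.
Step 28. [r5c8∈{5}] r5c8's peers cover all but 5, so r5c8=5.
Step 29. [r3c8∈{3}] r3c8 is down to just 3, so r3c8=3.
Step 30. [r2c9∈{7}] r2c9's peers cover all but 7, so r2c9=7.
Step 31. [r2c4∈{9}] nothing but 9 survives at r2c4 ⇒ r2c4=9.
Step 32. [r2c1∈{5}] r2c1 has the single candidate 5 ⇒ r2c1=5.
Step 33. [r9c8∈{7}] r9c8's peers cover all but 7, so r9c8=7.
Step 34. [r7c2∈{7}] only 7 remains possible at r7c2. So r7c2=7.
Step 35. [r1c3∈{6}] r1c3 has the single candidate 6, so r1c3=6.
Step 36. [r8c5∈{9}] r8c5's peers cover all but 9 ⇒ r8c5=9.
Step 37. [r4c1∈{4}] only 4 remains possible at r4c1 ⇒ r4c1=4.
Step 38. [r4c9∈{1}] r4c9 is down to just 1 ⇒ r4c9=1.
Step 39. [r5c7∈{9}] r5c7 has the single candidate 9. So r5c7=9.
Step 40. [r3c7∈{2}] nothing but 2 survives at r3c7. So r3c7=2.
Step 41. [r4c4∈{8}] only 8 remains possible at r4c4, so r4c4=8.
Step 42. [r8c3∈{1}] r8c3's peers cover all but 1. So r8c3=1.
Step 43. [r6c5∈{6}] nothing but 6 survives at r6c5. So r6c5=6.
Step 44. [r1c4∈{2}] only 2 remains possible at r1c4, so r1c4=2.
Step 45. [r1c9∈{4}] nothing but 4 survives at r1c9. So r1c9=4.
Step 46. [r9c5∈{4}] r9c5 is down to just 4. So r9c5=4.
Step 47. [r8c9∈{3}] only 3 remains possible at r8c9 ⇒ r8c9=3.

Answer: 7 3 6 2 1 8 5 9 4 / 5 4 2 9 3 6 1 8 7 / 9 1 8 5 7 4 2 3 6 / 4 2 9 8 5 3 7 6 1 / 3 6 7 4 2 1 9 5 8 / 1 8 5 7 6 9 3 4 2 / 2 7 4 3 8 5 6 1 9 / 8 5 1 6 9 7 4 2 3 / 6 9 3 1 4 2 8 7 5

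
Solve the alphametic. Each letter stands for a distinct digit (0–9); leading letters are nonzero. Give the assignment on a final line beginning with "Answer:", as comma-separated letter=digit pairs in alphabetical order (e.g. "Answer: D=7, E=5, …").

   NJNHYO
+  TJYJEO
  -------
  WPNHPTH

Step 1. [col 1: O + O ≡ H (mod 10)] several values work for O in column 1 (O + O ≡ H (mod 10), carry-in 0); try O=2. So O=2.
Step 2. [W] W is the leading digit of a 7-digit sum of two 6-digit numbers; the final carry is exactly 1 ⇒ W=1.
Step 3. [col 1: O + O ≡ H (mod 10)] column 1: given O=2, carry-in 0, and digits 1,2 already taken and all letters distinct, O+O≡H (mod 10) forces H=4 ⇒ H=4.
Step 4. [col 2: Y + E ≡ T (mod 10)] several values work for T in column 2 (Y + E ≡ T (mod 10), carry-in 0); try T=5. So T=5.
Step 5. [col 2: Y + E ≡ T (mod 10)] column 2 (Y + E ≡ T (mod 10), carry-in 0) doesn't pin E yet; pick E=9 and continue, so E=9.
Step 6. [col 2: Y + E ≡ T (mod 10)] in column 2 we have Y+E≡T with carry-in 0; given E=9, T=5 and digits 1,2,4,5,9 already taken and all letters distinct, that pins Y to 6 ⇒ Y=6.
Step 7. [col 3: H + J ≡ P (mod 10)] no forcing yet in column 3 (carry-in 1); J=8 is free and consistent — try it, so J=8.
Step 8. [col 3: H + J ≡ P (mod 10)] column 3: given H=4, J=8, carry-in 1, and digits 1,2,4,5,6,8,9 already taken and all letters distinct, H+J≡P (mod 10) forces P=3. So P=3.
Step 9. [col 4: N + Y ≡ H (mod 10)] column 4 reads N+Y+carry(1)=H with Y=6, H=4; with digits 1,2,3,4,5,6,8,9 already taken and all letters distinct, the only value for N is 7. So N=7.

Answer: E=9, H=4, J=8, N=7, O=2, P=3, T=5, W=1, Y=6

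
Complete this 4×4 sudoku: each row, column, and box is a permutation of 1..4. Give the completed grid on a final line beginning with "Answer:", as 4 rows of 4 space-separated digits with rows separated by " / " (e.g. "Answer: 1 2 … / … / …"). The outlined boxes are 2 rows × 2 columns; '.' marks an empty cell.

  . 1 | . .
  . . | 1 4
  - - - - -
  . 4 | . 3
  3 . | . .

Step 1. [r3c3∈{2}] r3c3's peers cover all but 2 ⇒ r3c3=2.
Step 2. [r2c1∈{2}] r2c1 has the single candidate 2 ⇒ r2c1=2.
Step 3. [r1c3∈{3}] r1c3's peers cover all but 3 ⇒ r1c3=3.
Step 4. [r4c2∈{2}] only 2 remains possible at r4c2 ⇒ r4c2=2.
Step 5. [r1c4∈{2}] only 2 remains possible at r1c4. So r1c4=2.
Step 6. [r4c4∈{1}] only 1 remains possible at r4c4 ⇒ r4c4=1.
Step 7. [r3c1∈{1}] r3c1 has the single candidate 1. So r3c1=1.
Step 8. [r4c3∈{4}] r4c3 has the single candidate 4, so r4c3=4.
Step 9. [r1c1∈{4}] r1c1 has the single candidate 4. So r1c1=4.
Step 10. [r2c2∈{3}] r2c2's peers cover all but 3. So r2c2=3.

Answer: 4 1 3 2 / 2 3 1 4 / 1 4 2 3 / 3 2 4 1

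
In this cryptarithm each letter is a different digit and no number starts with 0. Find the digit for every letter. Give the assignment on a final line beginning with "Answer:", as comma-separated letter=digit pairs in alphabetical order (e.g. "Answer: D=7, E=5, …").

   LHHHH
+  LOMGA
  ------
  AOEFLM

Step 1. [col 1: H + A ≡ M (mod 10)] several values work for A in column 1 (H + A ≡ M (mod 10), carry-in 0); try A=1, so A=1.
Step 2. [col 1: H + A ≡ M (mod 10)] several values work for M in column 1 (H + A ≡ M (mod 10), carry-in 0); try M=4. So M=4.
Step 3. [col 1: H + A ≡ M (mod 10)] from column 1 (A=1, M=4, carry-in 0, digits 1,4 already taken and all letters distinct): H must equal 3 ⇒ H=3.
Step 4. [col 2: H + G ≡ L (mod 10)] no forcing yet in column 2 (carry-in 0); G=5 is free and consistent — try it. So G=5.
Step 5. [col 2: H + G ≡ L (mod 10)] from column 2 (H=3, G=5, carry-in 0, digits 1,3,4,5 already taken and all letters distinct): L must equal 8, so L=8.
Step 6. [col 3: H + M ≡ F (mod 10)] in column 3 we have H+M≡F with carry-in 0; given H=3, M=4 and digits 1,3,4,5,8 already taken and all letters distinct, that pins F to 7 ⇒ F=7.
Step 7. [col 4: H + O ≡ E (mod 10)] column 4 (H + O ≡ E (mod 10), carry-in 0) doesn't pin E yet; pick E=9 and continue ⇒ E=9.
Step 8. [col 4: H + O ≡ E (mod 10)] from column 4 (H=3, E=9, carry-in 0, digits 1,3,4,5,7,8,9 already taken and all letters distinct): O must equal 6, so O=6.

Answer: A=1, E=9, F=7, G=5, H=3, L=8, M=4, O=6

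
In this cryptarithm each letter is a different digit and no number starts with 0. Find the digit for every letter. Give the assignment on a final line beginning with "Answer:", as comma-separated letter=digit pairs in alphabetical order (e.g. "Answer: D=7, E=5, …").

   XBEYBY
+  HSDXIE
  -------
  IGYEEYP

Step 1. [col 1: Y + E ≡ P (mod 10)] no forcing yet in column 1 (carry-in 0); P=6 is free and consistent — try it, so P=6.
Step 2. [I] the sum has 7 digits but both addends have 6; that extra leading digit I is the final carry, namely 1. So I=1.
Step 3. [col 1: Y + E ≡ P (mod 10)] column 1 (Y + E ≡ P (mod 10), carry-in 0) doesn't pin E yet; pick E=2 and continue, so E=2.
Step 4. [col 1: Y + E ≡ P (mod 10)] column 1: given E=2, P=6, carry-in 0, and digits 1,2,6 already taken and all letters distinct, Y+E≡P (mod 10) forces Y=4. So Y=4.
Step 5. [col 2: B + I ≡ Y (mod 10)] from column 2 (I=1, Y=4, carry-in 0, digits 1,2,4,6 already taken and all letters distinct): B must equal 3 ⇒ B=3.
Step 6. [col 3: Y + X ≡ E (mod 10)] column 3: given Y=4, E=2, carry-in 0, and digits 1,2,3,4,6 already taken and all letters distinct, Y+X≡E (mod 10) forces X=8, so X=8.
Step 7. [col 4: E + D ≡ E (mod 10)] column 4: given E=2, carry-in 1, and digits 1,2,3,4,6,8 already taken and all letters distinct, E+D≡E (mod 10) forces D=9, so D=9.
Step 8. [col 5: B + S ≡ Y (mod 10)] in column 5 we have B+S≡Y with carry-in 1; given B=3, Y=4 and digits 1,2,3,4,6,8,9 already taken and all letters distinct, that pins S to 0. So S=0.
Step 9. [col 6: X + H ≡ G (mod 10)] column 6 reads X+H+carry(0)=G with X=8; with digits 0,1,2,3,4,6,8,9 already taken and all letters distinct, the only value for H is 7, so H=7.
Step 10. [col 6: X + H ≡ G (mod 10)] column 6: given X=8, H=7, carry-in 0, and digits 0,1,2,3,4,6,7,8,9 already taken and all letters distinct, X+H≡G (mod 10) forces G=5 ⇒ G=5.

Answer: B=3, D=9, E=2, G=5, H=7, I=1, P=6, S=0, X=8, Y=4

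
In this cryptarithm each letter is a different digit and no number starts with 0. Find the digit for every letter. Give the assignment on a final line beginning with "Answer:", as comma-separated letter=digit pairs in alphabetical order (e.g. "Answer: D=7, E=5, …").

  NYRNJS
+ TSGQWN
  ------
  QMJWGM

Step 1. [col 1: S + N ≡ M (mod 10)] S=7 is one option consistent with column 1 (S + N ≡ M (mod 10), carry-in 0) — take it, so S=7.
Step 2. [col 1: S + N ≡ M (mod 10)] no forcing yet in column 1 (carry-in 0); N=1 is free and consistent — try it ⇒ N=1.
Step 3. [col 1: S + N ≡ M (mod 10)] column 1 reads S+N+carry(0)=M with S=7, N=1; with digits 1,7 already taken and all letters distinct, the only value for M is 8 ⇒ M=8.
Step 4. [col 2: J + W ≡ G (mod 10)] column 2 (J + W ≡ G (mod 10), carry-in 0) doesn't pin J yet; pick J=5 and continue. So J=5.
Step 5. [col 2: J + W ≡ G (mod 10)] several values work for G in column 2 (J + W ≡ G (mod 10), carry-in 0); try G=9. So G=9.
Step 6. [col 2: J + W ≡ G (mod 10)] from column 2 (J=5, G=9, carry-in 0, digits 1,5,7,8,9 already taken and all letters distinct): W must equal 4 ⇒ W=4.
Step 7. [col 3: N + Q ≡ W (mod 10)] in column 3 we have N+Q≡W with carry-in 0; given N=1, W=4 and digits 1,4,5,7,8,9 already taken and all letters distinct, that pins Q to 3, so Q=3.
Step 8. [col 4: R + G ≡ J (mod 10)] in column 4 we have R+G≡J with carry-in 0; given G=9, J=5 and digits 1,3,4,5,7,8,9 already taken and all letters distinct, that pins R to 6, so R=6.
Step 9. [col 5: Y + S ≡ M (mod 10)] in column 5 we have Y+S≡M with carry-in 1; given S=7, M=8 and digits 1,3,4,5,6,7,8,9 already taken and all letters distinct, that pins Y to 0 ⇒ Y=0.
Step 10. [col 6: N + T ≡ Q (mod 10)] column 6: given N=1, Q=3, carry-in 0, and digits 0,1,3,4,5,6,7,8,9 already taken and all letters distinct, N+T≡Q (mod 10) forces T=2, so T=2.

Answer: G=9, J=5, M=8, N=1, Q=3, R=6, S=7, T=2, W=4, Y=0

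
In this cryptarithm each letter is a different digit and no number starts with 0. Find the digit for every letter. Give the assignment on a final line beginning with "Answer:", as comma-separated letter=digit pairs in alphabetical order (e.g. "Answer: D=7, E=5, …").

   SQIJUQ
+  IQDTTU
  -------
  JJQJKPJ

Step 1. [col 1: Q + U ≡ J (mod 10)] column 1 (Q + U ≡ J (mod 10), carry-in 0) doesn't pin Q yet; pick Q=9 and continue ⇒ Q=9.
Step 2. [col 1: Q + U ≡ J (mod 10)] column 1 (Q + U ≡ J (mod 10), carry-in 0) doesn't pin U yet; pick U=2 and continue, so U=2.
Step 3. [col 1: Q + U ≡ J (mod 10)] column 1 reads Q+U+carry(0)=J with Q=9, U=2; with digits 2,9 already taken and all letters distinct, the only value for J is 1 ⇒ J=1.
Step 4. [col 2: U + T ≡ P (mod 10)] no forcing yet in column 2 (carry-in 1); P=8 is free and consistent — try it. So P=8.
Step 5. [col 2: U + T ≡ P (mod 10)] column 2 reads U+T+carry(1)=P with U=2, P=8; with digits 1,2,8,9 already taken and all letters distinct, the only value for T is 5 ⇒ T=5.
Step 6. [col 3: J + T ≡ K (mod 10)] in column 3 we have J+T≡K with carry-in 0; given J=1, T=5 and digits 1,2,5,8,9 already taken and all letters distinct, that pins K to 6 ⇒ K=6.
Step 7. [col 4: I + D ≡ J (mod 10)] column 4 (I + D ≡ J (mod 10), carry-in 0) doesn't pin I yet; pick I=7 and continue ⇒ I=7.
Step 8. [col 4: I + D ≡ J (mod 10)] from column 4 (I=7, J=1, carry-in 0, digits 1,2,5,6,7,8,9 already taken and all letters distinct): D must equal 4, so D=4.
Step 9. [col 6: S + I ≡ J (mod 10)] from column 6 (I=7, J=1, carry-in 1, digits 1,2,4,5,6,7,8,9 already taken and all letters distinct): S must equal 3, so S=3.

Answer: D=4, I=7, J=1, K=6, P=8, Q=9, S=3, T=5, U=2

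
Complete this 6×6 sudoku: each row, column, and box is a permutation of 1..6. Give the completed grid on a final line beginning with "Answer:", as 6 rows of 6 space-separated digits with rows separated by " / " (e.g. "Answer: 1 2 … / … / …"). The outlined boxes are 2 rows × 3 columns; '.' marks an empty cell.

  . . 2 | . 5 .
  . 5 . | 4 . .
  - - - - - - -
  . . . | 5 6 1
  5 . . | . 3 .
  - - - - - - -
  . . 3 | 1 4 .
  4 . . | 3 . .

Step 1. [r1c2∈{1,3,4,6}] across row 1, 4 lands solely at r1c2 ⇒ r1c2=4.
Step 2. [r6c5∈{2}] r6c5 has the single candidate 2. So r6c5=2.
Step 3. [r1c1∈{1,3,6}] across row 1, 1 lands solely at r1c1, so r1c1=1.
Step 4. [r2c3∈{6}] r2c3's peers cover all but 6 ⇒ r2c3=6.
Step 5. [r5c1∈{2,6}] in col 1, 6 fits only at r5c1 ⇒ r5c1=6.
Step 6. [r3c1∈{2,3}] col 1 places 2 nowhere but r3c1 ⇒ r3c1=2.
Step 7. [r6c6∈{5,6}] in row 6, 6 fits only at r6c6. So r6c6=6.
Step 8. [r6c2∈{1}] nothing but 1 survives at r6c2. So r6c2=1.
Step 9. [r2c6∈{2,3}] r2c6 is the only open cell in row 2 admitting 2. So r2c6=2.
Step 10. [r4c3∈{1,4}] 1 has one home in row 4: r4c3 ⇒ r4c3=1.
Step 11. [r1c4∈{6}] nothing but 6 survives at r1c4 ⇒ r1c4=6.
Step 12. [r2c1∈{3}] r2c1 has the single candidate 3, so r2c1=3.
Step 13. [r3c3∈{4}] only 4 remains possible at r3c3. So r3c3=4.
Step 14. [r6c3∈{5}] r6c3 has the single candidate 5 ⇒ r6c3=5.
Step 15. [r5c2∈{2}] only 2 remains possible at r5c2. So r5c2=2.
Step 16. [r4c4∈{2}] only 2 remains possible at r4c4 ⇒ r4c4=2.
Step 17. [r2c5∈{1}] nothing but 1 survives at r2c5. So r2c5=1.
Step 18. [r3c2∈{3}] r3c2 has the single candidate 3, so r3c2=3.
Step 19. [r5c6∈{5}] r5c6's peers cover all but 5 ⇒ r5c6=5.
Step 20. [r1c6∈{3}] r1c6 is down to just 3, so r1c6=3.
Step 21. [r4c6∈{4}] r4c6 is down to just 4, so r4c6=4.
Step 22. [r4c2∈{6}] r4c2's peers cover all but 6, so r4c2=6.

Answer: 1 4 2 6 5 3 / 3 5 6 4 1 2 / 2 3 4 5 6 1 / 5 6 1 2 3 4 / 6 2 3 1 4 5 / 4 1 5 3 2 6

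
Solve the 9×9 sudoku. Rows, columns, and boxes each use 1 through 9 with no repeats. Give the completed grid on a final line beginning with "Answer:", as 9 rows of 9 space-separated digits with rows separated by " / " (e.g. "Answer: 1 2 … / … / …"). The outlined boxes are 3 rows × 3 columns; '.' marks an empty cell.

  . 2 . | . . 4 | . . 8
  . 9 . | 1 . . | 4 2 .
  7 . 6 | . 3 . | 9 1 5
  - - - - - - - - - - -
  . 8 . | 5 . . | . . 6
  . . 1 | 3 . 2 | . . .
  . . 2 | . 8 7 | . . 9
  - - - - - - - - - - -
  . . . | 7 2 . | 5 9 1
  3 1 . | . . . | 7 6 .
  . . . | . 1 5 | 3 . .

Step 1. [r6c2∈{3,4,5,6}] in col 2, 3 fits only at r6c2. So r6c2=3.
Step 2. [r5c2∈{4,5,6,7}] col 2 places 5 nowhere but r5c2 ⇒ r5c2=5.
Step 3. [r9c1∈{2,4,6,8,9}] across col 1, 2 lands solely at r9c1 ⇒ r9c1=2.
Step 4. [r9c9∈{4}] r9c9's peers cover all but 4 ⇒ r9c9=4.
Step 5. [r8c3∈{4,5,8,9}] in row 8, 5 fits only at r8c3, so r8c3=5.
Step 6. [r3c6∈{8}] r3c6 is down to just 8. So r3c6=8.
Step 7. [r9c3∈{7,8,9}] r9c3 is the only open cell in box 7 admitting 9, so r9c3=9.
Step 8. [r2c6∈{6}] nothing but 6 survives at r2c6 ⇒ r2c6=6.
Step 9. [r5c5∈{4,6,9}] in col 5, 6 fits only at r5c5. So r5c5=6.
Step 10. [r6c4∈{4}] r6c4 is down to just 4, so r6c4=4.
Step 11. [r4c5∈{9}] only 9 remains possible at r4c5, so r4c5=9.
Step 12. [r4c1∈{4}] r4c1 is down to just 4 ⇒ r4c1=4.
Step 13. [r5c9∈{7}] nothing but 7 survives at r5c9. So r5c9=7.
Step 14. [r2c5∈{5,7}] row 2 places 7 nowhere but r2c5 ⇒ r2c5=7.
Step 15. [r8c4∈{8,9}] in row 8, 8 fits only at r8c4. So r8c4=8.
Step 16. [r7c3∈{4,8}] col 3 places 4 nowhere but r7c3 ⇒ r7c3=4.
Step 17. [r1c3∈{3}] r1c3 is down to just 3, so r1c3=3.
Step 18. [r7c2∈{6}] nothing but 6 survives at r7c2. So r7c2=6.
Step 19. [r2c1∈{5,8}] r2c1 is the only open cell in row 2 admitting 5 ⇒ r2c1=5.
Step 20. [r5c8∈{4,8}] 4 has one home in row 5: r5c8. So r5c8=4.
Step 21. [r4c7∈{1,2}] 2 has one home in row 4: r4c7 ⇒ r4c7=2.
Step 22. [r4c8∈{3}] nothing but 3 survives at r4c8, so r4c8=3.
Step 23. [r8c9∈{2}] only 2 remains possible at r8c9 ⇒ r8c9=2.
Step 24. [r9c2∈{7}] r9c2 has the single candidate 7, so r9c2=7.
Step 25. [r4c6∈{1}] r4c6 is down to just 1 ⇒ r4c6=1.
Step 26. [r3c4∈{2}] only 2 remains possible at r3c4, so r3c4=2.
Step 27. [r1c4∈{9}] only 9 remains possible at r1c4, so r1c4=9.
Step 28. [r4c3∈{7}] r4c3 is down to just 7. So r4c3=7.
Step 29. [r1c5∈{5}] only 5 remains possible at r1c5 ⇒ r1c5=5.
Step 30. [r1c8∈{7}] r1c8 has the single candidate 7. So r1c8=7.
Step 31. [r8c6∈{9}] r8c6 has the single candidate 9 ⇒ r8c6=9.
Step 32. [r2c9∈{3}] r2c9 is down to just 3 ⇒ r2c9=3.
Step 33. [r6c1∈{6}] r6c1's peers cover all but 6 ⇒ r6c1=6.
Step 34. [r1c7∈{6}] r1c7's peers cover all but 6, so r1c7=6.
Step 35. [r7c6∈{3}] r7c6 is down to just 3, so r7c6=3.
Step 36. [r3c2∈{4}] r3c2 has the single candidate 4. So r3c2=4.
Step 37. [r6c8∈{5}] r6c8 has the single candidate 5. So r6c8=5.
Step 38. [r8c5∈{4}] r8c5 has the single candidate 4. So r8c5=4.
Step 39. [r5c7∈{8}] only 8 remains possible at r5c7. So r5c7=8.
Step 40. [r9c4∈{6}] nothing but 6 survives at r9c4 ⇒ r9c4=6.
Step 41. [r1c1∈{1}] only 1 remains possible at r1c1, so r1c1=1.
Step 42. [r6c7∈{1}] r6c7 is down to just 1, so r6c7=1.
Step 43. [r5c1∈{9}] r5c1's peers cover all but 9 ⇒ r5c1=9.
Step 44. [r7c1∈{8}] only 8 remains possible at r7c1 ⇒ r7c1=8.
Step 45. [r2c3∈{8}] nothing but 8 survives at r2c3 ⇒ r2c3=8.
Step 46. [r9c8∈{8}] r9c8 is down to just 8, so r9c8=8.

Answer: 1 2 3 9 5 4 6 7 8 / 5 9 8 1 7 6 4 2 3 / 7 4 6 2 3 8 9 1 5 / 4 8 7 5 9 1 2 3 6 / 9 5 1 3 6 2 8 4 7 / 6 3 2 4 8 7 1 5 9 / 8 6 4 7 2 3 5 9 1 / 3 1 5 8 4 9 7 6 2 / 2 7 9 6 1 5 3 8 4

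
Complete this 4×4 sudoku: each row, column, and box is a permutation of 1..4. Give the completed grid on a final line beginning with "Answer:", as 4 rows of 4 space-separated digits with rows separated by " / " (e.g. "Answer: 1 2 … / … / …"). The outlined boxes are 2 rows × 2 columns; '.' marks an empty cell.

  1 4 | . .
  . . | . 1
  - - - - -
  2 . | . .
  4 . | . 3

Step 1. [r2c3∈{2,3,4}] r2c3 is the only open cell in row 2 admitting 4. So r2c3=4.
Step 2. [r4c2∈{1}] r4c2's peers cover all but 1, so r4c2=1.
Step 3. [r2c2∈{2,3}] 2 has one home in row 2: r2c2. So r2c2=2.
Step 4. [r1c3∈{2,3}] 3 has one home in row 1: r1c3, so r1c3=3.
Step 5. [r1c4∈{2}] nothing but 2 survives at r1c4, so r1c4=2.
Step 6. [r3c2∈{3}] r3c2 is down to just 3, so r3c2=3.
Step 7. [r2c1∈{3}] r2c1 is down to just 3 ⇒ r2c1=3.
Step 8. [r3c3∈{1}] only 1 remains possible at r3c3. So r3c3=1.
Step 9. [r4c3∈{2}] r4c3's peers cover all but 2. So r4c3=2.
Step 10. [r3c4∈{4}] only 4 remains possible at r3c4 ⇒ r3c4=4.

Answer: 1 4 3 2 / 3 2 4 1 / 2 3 1 4 / 4 1 2 3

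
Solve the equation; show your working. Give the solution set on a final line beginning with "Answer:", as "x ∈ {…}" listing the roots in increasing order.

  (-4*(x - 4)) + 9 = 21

Step 1. [(-4*(x - 4)) + 9 = 21] the outer +9 inverts by subtracting 9 ⇒ sub: -4*(x - 4) = 12.
Step 2. [-4*(x - 4) = 12] divide by the outer -4, so div: x - 4 = -3.
Step 3. [x - 4 = -3] add 4: x sits inside (… - 4). So sub: x = 1.

Answer: x ∈ {1}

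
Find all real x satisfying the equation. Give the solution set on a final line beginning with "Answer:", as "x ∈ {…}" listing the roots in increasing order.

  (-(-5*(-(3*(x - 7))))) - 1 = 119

Step 1. [(-(-5*(-(3*(x - 7))))) - 1 = 119] the outer -1 inverts by adding 1 ⇒ sub: -(-5*(-(3*(x - 7)))) = 120.
Step 2. [-(-5*(-(3*(x - 7)))) = 120] flip signs both sides, so neg: -5*(-(3*(x - 7))) = -120.
Step 3. [-5*(-(3*(x - 7))) = -120] -5 out front; divide by -5. So div: -(3*(x - 7)) = 24.
Step 4. [-(3*(x - 7)) = 24] LHS negated; negate both sides ⇒ neg: 3*(x - 7) = -24.
Step 5. [3*(x - 7) = -24] leading coefficient 3: divide by 3. So div: x - 7 = -8.
Step 6. [x - 7 = -8] the outer -7 inverts by adding 7 ⇒ sub: x = -1.

Answer: x ∈ {-1}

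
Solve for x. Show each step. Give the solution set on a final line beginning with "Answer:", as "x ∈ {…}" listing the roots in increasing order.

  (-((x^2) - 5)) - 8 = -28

Step 1. [(-((x^2) - 5)) - 8 = -28] add 8: x sits inside (… - 8), so sub: -((x^2) - 5) = -20.
Step 2. [-((x^2) - 5) = -20] leading − — multiply by −1, so neg: (x^2) - 5 = 20.
Step 3. [(x^2) - 5 = 20] -5 is outermost — add 5 both sides, so sub: x^2 = 25.
Step 4. [x^2 = 25] √ both sides: 25 ≥ 0 gives two branches, so sqrt: x = 5 or -5.

Answer: x ∈ {-5, 5}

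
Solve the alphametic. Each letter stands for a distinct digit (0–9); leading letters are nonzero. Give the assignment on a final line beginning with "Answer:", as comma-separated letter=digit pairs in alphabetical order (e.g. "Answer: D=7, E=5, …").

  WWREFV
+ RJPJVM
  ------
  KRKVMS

Step 1. [col 1: V + M ≡ S (mod 10)] column 1 (V + M ≡ S (mod 10), carry-in 0) doesn't pin S yet; pick S=2 and continue. So S=2.
Step 2. [col 1: V + M ≡ S (mod 10)] column 1 (V + M ≡ S (mod 10), carry-in 0) doesn't pin M yet; pick M=8 and continue, so M=8.
Step 3. [col 1: V + M ≡ S (mod 10)] from column 1 (M=8, S=2, carry-in 0, digits 2,8 already taken and all letters distinct): V must equal 4 ⇒ V=4.
Step 4. [col 2: F + V ≡ M (mod 10)] in column 2 we have F+V≡M with carry-in 1; given V=4, M=8 and digits 2,4,8 already taken and all letters distinct, that pins F to 3 ⇒ F=3.
Step 5. [col 3: E + J ≡ V (mod 10)] several values work for J in column 3 (E + J ≡ V (mod 10), carry-in 0); try J=5 ⇒ J=5.
Step 6. [col 3: E + J ≡ V (mod 10)] in column 3 we have E+J≡V with carry-in 0; given J=5, V=4 and digits 2,3,4,5,8 already taken and all letters distinct, that pins E to 9. So E=9.
Step 7. [col 4: R + P ≡ K (mod 10)] in column 4 we have R+P≡K with carry-in 1; given nothing yet and digits 2,3,4,5,8,9 already taken and all letters distinct, that pins K to 7 ⇒ K=7.
Step 8. [col 4: R + P ≡ K (mod 10)] R=6 is one option consistent with column 4 (R + P ≡ K (mod 10), carry-in 1) — take it, so R=6.
Step 9. [col 4: R + P ≡ K (mod 10)] from column 4 (R=6, K=7, carry-in 1, digits 2,3,4,5,6,7,8,9 already taken and all letters distinct): P must equal 0 ⇒ P=0.
Step 10. [col 5: W + J ≡ R (mod 10)] column 5: given J=5, R=6, carry-in 0, and digits 0,2,3,4,5,6,7,8,9 already taken and all letters distinct, W+J≡R (mod 10) forces W=1, so W=1.

Answer: E=9, F=3, J=5, K=7, M=8, P=0, R=6, S=2, V=4, W=1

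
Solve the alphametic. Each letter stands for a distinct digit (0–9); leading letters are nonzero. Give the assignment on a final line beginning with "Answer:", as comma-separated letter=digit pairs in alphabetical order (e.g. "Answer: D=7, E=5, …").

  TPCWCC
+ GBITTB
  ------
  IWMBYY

Step 1. [col 1: C + B ≡ Y (mod 10)] Y=1 is one option consistent with column 1 (C + B ≡ Y (mod 10), carry-in 0) — take it. So Y=1.
Step 2. [col 1: C + B ≡ Y (mod 10)] no forcing yet in column 1 (carry-in 0); B=3 is free and consistent — try it ⇒ B=3.
Step 3. [col 1: C + B ≡ Y (mod 10)] from column 1 (B=3, Y=1, carry-in 0, digits 1,3 already taken and all letters distinct): C must equal 8, so C=8.
Step 4. [col 2: C + T ≡ Y (mod 10)] column 2 reads C+T+carry(1)=Y with C=8, Y=1; with digits 1,3,8 already taken and all letters distinct, the only value for T is 2 ⇒ T=2.
Step 5. [col 3: W + T ≡ B (mod 10)] from column 3 (T=2, B=3, carry-in 1, digits 1,2,3,8 already taken and all letters distinct): W must equal 0 ⇒ W=0.
Step 6. [col 4: C + I ≡ M (mod 10)] column 4 (C + I ≡ M (mod 10), carry-in 0) doesn't pin I yet; pick I=7 and continue, so I=7.
Step 7. [col 4: C + I ≡ M (mod 10)] in column 4 we have C+I≡M with carry-in 0; given C=8, I=7 and digits 0,1,2,3,7,8 already taken and all letters distinct, that pins M to 5. So M=5.
Step 8. [col 5: P + B ≡ W (mod 10)] from column 5 (B=3, W=0, carry-in 1, digits 0,1,2,3,5,7,8 already taken and all letters distinct): P must equal 6, so P=6.
Step 9. [col 6: T + G ≡ I (mod 10)] from column 6 (T=2, I=7, carry-in 1, digits 0,1,2,3,5,6,7,8 already taken and all letters distinct): G must equal 4, so G=4.

Answer: B=3, C=8, G=4, I=7, M=5, P=6, T=2, W=0, Y=1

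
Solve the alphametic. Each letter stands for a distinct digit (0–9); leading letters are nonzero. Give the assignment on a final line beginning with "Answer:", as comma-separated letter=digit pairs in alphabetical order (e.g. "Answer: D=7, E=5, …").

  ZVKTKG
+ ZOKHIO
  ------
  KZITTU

Step 1. [col 1: G + O ≡ U (mod 10)] several values work for O in column 1 (G + O ≡ U (mod 10), carry-in 0); try O=6 ⇒ O=6.
Step 2. [col 1: G + O ≡ U (mod 10)] several values work for G in column 1 (G + O ≡ U (mod 10), carry-in 0); try G=2 ⇒ G=2.
Step 3. [col 1: G + O ≡ U (mod 10)] column 1 reads G+O+carry(0)=U with G=2, O=6; with digits 2,6 already taken and all letters distinct, the only value for U is 8 ⇒ U=8.
Step 4. [col 2: K + I ≡ T (mod 10)] no forcing yet in column 2 (carry-in 0); K=3 is free and consistent — try it. So K=3.
Step 5. [col 2: K + I ≡ T (mod 10)] no forcing yet in column 2 (carry-in 0); T=0 is free and consistent — try it, so T=0.
Step 6. [col 2: K + I ≡ T (mod 10)] in column 2 we have K+I≡T with carry-in 0; given K=3, T=0 and digits 0,2,3,6,8 already taken and all letters distinct, that pins I to 7, so I=7.
Step 7. [col 3: T + H ≡ T (mod 10)] column 3: given T=0, carry-in 1, and digits 0,2,3,6,7,8 already taken and all letters distinct, T+H≡T (mod 10) forces H=9 ⇒ H=9.
Step 8. [col 5: V + O ≡ Z (mod 10)] column 5 reads V+O+carry(0)=Z with O=6; with digits 0,2,3,6,7,8,9 already taken and all letters distinct, the only value for Z is 1, so Z=1.
Step 9. [col 5: V + O ≡ Z (mod 10)] column 5: given O=6, Z=1, carry-in 0, and digits 0,1,2,3,6,7,8,9 already taken and all letters distinct, V+O≡Z (mod 10) forces V=5 ⇒ V=5.

Answer: G=2, H=9, I=7, K=3, O=6, T=0, U=8, V=5, Z=1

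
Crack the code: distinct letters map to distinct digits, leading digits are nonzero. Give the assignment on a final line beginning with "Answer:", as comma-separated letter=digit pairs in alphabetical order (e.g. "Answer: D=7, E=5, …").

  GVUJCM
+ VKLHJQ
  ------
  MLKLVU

Step 1. [col 1: M + Q ≡ U (mod 10)] U=5 is one option consistent with column 1 (M + Q ≡ U (mod 10), carry-in 0) — take it, so U=5.
Step 2. [col 1: M + Q ≡ U (mod 10)] no forcing yet in column 1 (carry-in 0); M=8 is free and consistent — try it. So M=8.
Step 3. [col 1: M + Q ≡ U (mod 10)] in column 1 we have M+Q≡U with carry-in 0; given M=8, U=5 and digits 5,8 already taken and all letters distinct, that pins Q to 7. So Q=7.
Step 4. [col 2: C + J ≡ V (mod 10)] several values work for V in column 2 (C + J ≡ V (mod 10), carry-in 1); try V=4. So V=4.
Step 5. [col 2: C + J ≡ V (mod 10)] several values work for J in column 2 (C + J ≡ V (mod 10), carry-in 1); try J=1 ⇒ J=1.
Step 6. [col 2: C + J ≡ V (mod 10)] in column 2 we have C+J≡V with carry-in 1; given J=1, V=4 and digits 1,4,5,7,8 already taken and all letters distinct, that pins C to 2, so C=2.
Step 7. [col 3: J + H ≡ L (mod 10)] column 3 reads J+H+carry(0)=L with J=1; with digits 1,2,4,5,7,8 already taken and all letters distinct, the only value for H is 9 ⇒ H=9.
Step 8. [col 3: J + H ≡ L (mod 10)] column 3: given J=1, H=9, carry-in 0, and digits 1,2,4,5,7,8,9 already taken and all letters distinct, J+H≡L (mod 10) forces L=0, so L=0.
Step 9. [col 4: U + L ≡ K (mod 10)] from column 4 (U=5, L=0, carry-in 1, digits 0,1,2,4,5,7,8,9 already taken and all letters distinct): K must equal 6 ⇒ K=6.
Step 10. [col 6: G + V ≡ M (mod 10)] column 6: given V=4, M=8, carry-in 1, and digits 0,1,2,4,5,6,7,8,9 already taken and all letters distinct, G+V≡M (mod 10) forces G=3, so G=3.

Answer: C=2, G=3, H=9, J=1, K=6, L=0, M=8, Q=7, U=5, V=4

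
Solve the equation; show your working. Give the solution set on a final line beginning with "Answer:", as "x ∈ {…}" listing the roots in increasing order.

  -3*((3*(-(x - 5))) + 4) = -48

Step 1. [-3*((3*(-(x - 5))) + 4) = -48] -3·(inner) — divide through by -3, so div: (3*(-(x - 5))) + 4 = 16.
Step 2. [(3*(-(x - 5))) + 4 = 16] peel the +4: subtract 4 from each side, so sub: 3*(-(x - 5)) = 12.
Step 3. [3*(-(x - 5)) = 12] LHS = 3·(…); ÷3 both sides ⇒ div: -(x - 5) = 4.
Step 4. [-(x - 5) = 4] flip signs both sides, so neg: x - 5 = -4.
Step 5. [x - 5 = -4] peel the -5: add 5 from each side, so sub: x = 1.

Answer: x ∈ {1}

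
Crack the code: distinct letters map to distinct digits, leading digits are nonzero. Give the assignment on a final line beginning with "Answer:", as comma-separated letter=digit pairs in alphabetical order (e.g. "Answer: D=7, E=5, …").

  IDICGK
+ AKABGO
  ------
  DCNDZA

Step 1. [col 1: K + O ≡ A (mod 10)] several values work for K in column 1 (K + O ≡ A (mod 10), carry-in 0); try K=3, so K=3.
Step 2. [col 1: K + O ≡ A (mod 10)] several values work for O in column 1 (K + O ≡ A (mod 10), carry-in 0); try O=4, so O=4.
Step 3. [col 1: K + O ≡ A (mod 10)] column 1: given K=3, O=4, carry-in 0, and digits 3,4 already taken and all letters distinct, K+O≡A (mod 10) forces A=7. So A=7.
Step 4. [col 2: G + G ≡ Z (mod 10)] no forcing yet in column 2 (carry-in 0); G=5 is free and consistent — try it, so G=5.
Step 5. [col 2: G + G ≡ Z (mod 10)] from column 2 (G=5, carry-in 0, digits 3,4,5,7 already taken and all letters distinct): Z must equal 0. So Z=0.
Step 6. [col 3: C + B ≡ D (mod 10)] no forcing yet in column 3 (carry-in 1); B=6 is free and consistent — try it ⇒ B=6.
Step 7. [col 3: C + B ≡ D (mod 10)] no forcing yet in column 3 (carry-in 1); D=9 is free and consistent — try it ⇒ D=9.
Step 8. [col 3: C + B ≡ D (mod 10)] column 3: given B=6, D=9, carry-in 1, and digits 0,3,4,5,6,7,9 already taken and all letters distinct, C+B≡D (mod 10) forces C=2, so C=2.
Step 9. [col 4: I + A ≡ N (mod 10)] in column 4 we have I+A≡N with carry-in 0; given A=7 and digits 0,2,3,4,5,6,7,9 already taken and all letters distinct, that pins I to 1. So I=1.
Step 10. [col 4: I + A ≡ N (mod 10)] in column 4 we have I+A≡N with carry-in 0; given I=1, A=7 and digits 0,1,2,3,4,5,6,7,9 already taken and all letters distinct, that pins N to 8 ⇒ N=8.

Answer: A=7, B=6, C=2, D=9, G=5, I=1, K=3, N=8, O=4, Z=0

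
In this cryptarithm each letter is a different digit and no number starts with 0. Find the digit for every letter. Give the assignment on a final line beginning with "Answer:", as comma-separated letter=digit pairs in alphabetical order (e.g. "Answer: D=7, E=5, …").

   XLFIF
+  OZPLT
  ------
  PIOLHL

Step 1. [col 1: F + T ≡ L (mod 10)] several values work for F in column 1 (F + T ≡ L (mod 10), carry-in 0); try F=7, so F=7.
Step 2. [col 1: F + T ≡ L (mod 10)] column 1 (F + T ≡ L (mod 10), carry-in 0) doesn't pin T yet; pick T=2 and continue ⇒ T=2.
Step 3. [P] the sum has 6 digits but both addends have 5; that extra leading digit P is the final carry, namely 1, so P=1.
Step 4. [col 1: F + T ≡ L (mod 10)] in column 1 we have F+T≡L with carry-in 0; given F=7, T=2 and digits 1,2,7 already taken and all letters distinct, that pins L to 9 ⇒ L=9.
Step 5. [col 2: I + L ≡ H (mod 10)] H=3 is one option consistent with column 2 (I + L ≡ H (mod 10), carry-in 0) — take it. So H=3.
Step 6. [col 2: I + L ≡ H (mod 10)] column 2 reads I+L+carry(0)=H with L=9, H=3; with digits 1,2,3,7,9 already taken and all letters distinct, the only value for I is 4 ⇒ I=4.
Step 7. [col 4: L + Z ≡ O (mod 10)] column 4 reads L+Z+carry(0)=O with L=9; with digits 1,2,3,4,7,9 already taken and all letters distinct, the only value for Z is 6, so Z=6.
Step 8. [col 4: L + Z ≡ O (mod 10)] in column 4 we have L+Z≡O with carry-in 0; given L=9, Z=6 and digits 1,2,3,4,6,7,9 already taken and all letters distinct, that pins O to 5 ⇒ O=5.
Step 9. [col 5: X + O ≡ I (mod 10)] in column 5 we have X+O≡I with carry-in 1; given O=5, I=4 and digits 1,2,3,4,5,6,7,9 already taken and all letters distinct, that pins X to 8 ⇒ X=8.

Answer: F=7, H=3, I=4, L=9, O=5, P=1, T=2, X=8, Z=6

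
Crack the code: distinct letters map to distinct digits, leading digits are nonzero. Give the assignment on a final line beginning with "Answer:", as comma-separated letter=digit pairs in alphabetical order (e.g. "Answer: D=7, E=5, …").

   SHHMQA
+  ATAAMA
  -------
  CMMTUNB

Step 1. [col 1: A + A ≡ B (mod 10)] column 1 (A + A ≡ B (mod 10), carry-in 0) doesn't pin B yet; pick B=0 and continue ⇒ B=0.
Step 2. [col 1: A + A ≡ B (mod 10)] column 1: given B=0, carry-in 0, and digits 0 already taken and all letters distinct, A+A≡B (mod 10) forces A=5 ⇒ A=5.
Step 3. [col 2: Q + M ≡ N (mod 10)] several values work for M in column 2 (Q + M ≡ N (mod 10), carry-in 1); try M=3. So M=3.
Step 4. [col 2: Q + M ≡ N (mod 10)] several values work for Q in column 2 (Q + M ≡ N (mod 10), carry-in 1); try Q=2 ⇒ Q=2.
Step 5. [C] the sum has 7 digits but both addends have 6; that extra leading digit C is the final carry, namely 1 ⇒ C=1.
Step 6. [col 2: Q + M ≡ N (mod 10)] in column 2 we have Q+M≡N with carry-in 1; given Q=2, M=3 and digits 0,1,2,3,5 already taken and all letters distinct, that pins N to 6. So N=6.
Step 7. [col 3: M + A ≡ U (mod 10)] column 3: given M=3, A=5, carry-in 0, and digits 0,1,2,3,5,6 already taken and all letters distinct, M+A≡U (mod 10) forces U=8, so U=8.
Step 8. [col 4: H + A ≡ T (mod 10)] column 4 (H + A ≡ T (mod 10), carry-in 0) doesn't pin T yet; pick T=9 and continue. So T=9.
Step 9. [col 4: H + A ≡ T (mod 10)] from column 4 (A=5, T=9, carry-in 0, digits 0,1,2,3,5,6,8,9 already taken and all letters distinct): H must equal 4 ⇒ H=4.
Step 10. [col 6: S + A ≡ M (mod 10)] column 6: given A=5, M=3, carry-in 1, and digits 0,1,2,3,4,5,6,8,9 already taken and all letters distinct, S+A≡M (mod 10) forces S=7 ⇒ S=7.

Answer: A=5, B=0, C=1, H=4, M=3, N=6, Q=2, S=7, T=9, U=8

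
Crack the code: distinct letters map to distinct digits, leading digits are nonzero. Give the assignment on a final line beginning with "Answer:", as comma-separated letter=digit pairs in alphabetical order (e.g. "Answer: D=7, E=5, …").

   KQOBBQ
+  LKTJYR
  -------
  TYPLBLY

Step 1. [col 1: Q + R ≡ Y (mod 10)] several values work for Q in column 1 (Q + R ≡ Y (mod 10), carry-in 0); try Q=3. So Q=3.
Step 2. [col 1: Q + R ≡ Y (mod 10)] no forcing yet in column 1 (carry-in 0); R=9 is free and consistent — try it. So R=9.
Step 3. [T] the sum has 7 digits but both addends have 6; that extra leading digit T is the final carry, namely 1 ⇒ T=1.
Step 4. [col 1: Q + R ≡ Y (mod 10)] from column 1 (Q=3, R=9, carry-in 0, digits 1,3,9 already taken and all letters distinct): Y must equal 2 ⇒ Y=2.
Step 5. [col 2: B + Y ≡ L (mod 10)] column 2 (B + Y ≡ L (mod 10), carry-in 1) doesn't pin B yet; pick B=4 and continue ⇒ B=4.
Step 6. [col 2: B + Y ≡ L (mod 10)] column 2 reads B+Y+carry(1)=L with B=4, Y=2; with digits 1,2,3,4,9 already taken and all letters distinct, the only value for L is 7. So L=7.
Step 7. [col 3: B + J ≡ B (mod 10)] in column 3 we have B+J≡B with carry-in 0; given B=4 and digits 1,2,3,4,7,9 already taken and all letters distinct, that pins J to 0, so J=0.
Step 8. [col 4: O + T ≡ L (mod 10)] from column 4 (T=1, L=7, carry-in 0, digits 0,1,2,3,4,7,9 already taken and all letters distinct): O must equal 6, so O=6.
Step 9. [col 5: Q + K ≡ P (mod 10)] column 5: given Q=3, carry-in 0, and digits 0,1,2,3,4,6,7,9 already taken and all letters distinct, Q+K≡P (mod 10) forces K=5. So K=5.
Step 10. [col 5: Q + K ≡ P (mod 10)] in column 5 we have Q+K≡P with carry-in 0; given Q=3, K=5 and digits 0,1,2,3,4,5,6,7,9 already taken and all letters distinct, that pins P to 8 ⇒ P=8.

Answer: B=4, J=0, K=5, L=7, O=6, P=8, Q=3, R=9, T=1, Y=2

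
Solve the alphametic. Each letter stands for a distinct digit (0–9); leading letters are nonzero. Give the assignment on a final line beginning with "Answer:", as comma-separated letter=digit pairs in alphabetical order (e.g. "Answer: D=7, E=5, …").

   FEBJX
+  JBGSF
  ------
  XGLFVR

Step 1. [col 1: X + F ≡ R (mod 10)] X=1 is one option consistent with column 1 (X + F ≡ R (mod 10), carry-in 0) — take it, so X=1.
Step 2. [col 1: X + F ≡ R (mod 10)] F=8 is one option consistent with column 1 (X + F ≡ R (mod 10), carry-in 0) — take it ⇒ F=8.
Step 3. [col 1: X + F ≡ R (mod 10)] in column 1 we have X+F≡R with carry-in 0; given X=1, F=8 and digits 1,8 already taken and all letters distinct, that pins R to 9 ⇒ R=9.
Step 4. [col 2: J + S ≡ V (mod 10)] several values work for V in column 2 (J + S ≡ V (mod 10), carry-in 0); try V=0 ⇒ V=0.
Step 5. [col 2: J + S ≡ V (mod 10)] column 2 (J + S ≡ V (mod 10), carry-in 0) doesn't pin J yet; pick J=7 and continue. So J=7.
Step 6. [col 2: J + S ≡ V (mod 10)] column 2: given J=7, V=0, carry-in 0, and digits 0,1,7,8,9 already taken and all letters distinct, J+S≡V (mod 10) forces S=3 ⇒ S=3.
Step 7. [col 3: B + G ≡ F (mod 10)] several values work for G in column 3 (B + G ≡ F (mod 10), carry-in 1); try G=5. So G=5.
Step 8. [col 3: B + G ≡ F (mod 10)] column 3: given G=5, F=8, carry-in 1, and digits 0,1,3,5,7,8,9 already taken and all letters distinct, B+G≡F (mod 10) forces B=2 ⇒ B=2.
Step 9. [col 4: E + B ≡ L (mod 10)] from column 4 (B=2, carry-in 0, digits 0,1,2,3,5,7,8,9 already taken and all letters distinct): E must equal 4 ⇒ E=4.
Step 10. [col 4: E + B ≡ L (mod 10)] column 4 reads E+B+carry(0)=L with E=4, B=2; with digits 0,1,2,3,4,5,7,8,9 already taken and all letters distinct, the only value for L is 6 ⇒ L=6.

Answer: B=2, E=4, F=8, G=5, J=7, L=6, R=9, S=3, V=0, X=1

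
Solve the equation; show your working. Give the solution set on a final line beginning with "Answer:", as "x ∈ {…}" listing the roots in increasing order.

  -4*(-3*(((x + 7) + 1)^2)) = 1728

Step 1. [-4*(-3*(((x + 7) + 1)^2)) = 1728] divide by the outer -4 ⇒ div: -3*(((x + 7) + 1)^2) = -432.
Step 2. [-3*(((x + 7) + 1)^2) = -432] divide by the outer -3 ⇒ div: ((x + 7) + 1)^2 = 144.
Step 3. [((x + 7) + 1)^2 = 144] LHS squared, RHS 144 ≥ 0: apply √ (±). So sqrt: (x + 7) + 1 = 12 or -12.
Step 4. [(x + 7) + 1 = 12 or -12] 1 comes off first (subtract 1). So sub: x + 7 = 11 or -13.
Step 5. [x + 7 = 11 or -13] 7 comes off first (subtract 7). So sub: x = 4 or -20.

Answer: x ∈ {-20, 4}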